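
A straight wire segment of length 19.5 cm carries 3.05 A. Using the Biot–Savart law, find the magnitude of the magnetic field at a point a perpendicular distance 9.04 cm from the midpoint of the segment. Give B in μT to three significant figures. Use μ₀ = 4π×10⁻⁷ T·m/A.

For a finite straight segment, B = (μ₀I/4πd)(sinθ₁ + sinθ₂), where θ₁, θ₂ are the angles from the perpendicular to each end.
The perpendicular from the point meets the wire at its midpoint, so each end is L/2 = 0.0975 m away along the wire.
sinθ₁ = 0.0975/√(0.0975²+0.0904²) = 0.7333; sinθ₂ = 0.0975/√(0.0975²+0.0904²) = 0.7333.
B = (4π×10⁻⁷ × 3.05) / (4π × 0.0904) × (0.7333 + 0.7333) = 4.95×10⁻⁶ T.

B ≈ 4.95 μT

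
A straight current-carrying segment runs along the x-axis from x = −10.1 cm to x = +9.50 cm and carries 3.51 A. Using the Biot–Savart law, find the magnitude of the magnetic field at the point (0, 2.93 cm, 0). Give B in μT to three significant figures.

B ≈ 23.0 μT

For a finite straight segment, B = (μ₀I/4πd)(sinθ₁ + sinθ₂), where θ₁, θ₂ are the angles from the perpendicular to each end.
The perpendicular distance is d = 0.0293 m; the end-offsets along the wire are a = 0.101 m and b = 0.095 m.
sinθ₁ = 0.101/√(0.101²+0.0293²) = 0.9604; sinθ₂ = 0.095/√(0.095²+0.0293²) = 0.9556.
B = (4π×10⁻⁷ × 3.51) / (4π × 0.0293) × (0.9604 + 0.9556) = 2.30×10⁻⁵ T.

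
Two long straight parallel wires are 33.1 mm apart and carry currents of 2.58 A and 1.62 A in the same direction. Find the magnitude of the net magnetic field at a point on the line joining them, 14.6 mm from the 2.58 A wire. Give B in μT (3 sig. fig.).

B ≈ 17.8 μT

Each long wire gives B = μ₀I/(2πd). Distances are d₁ = 0.0146 m and d₂ = 0.0185 m.
B₁ = 3.53×10⁻⁵ T, B₂ = 1.75×10⁻⁵ T.
Between parallel currents the two contributions point in opposite directions, so they subtract. B = |B₁ − B₂| = |3.53×10⁻⁵ − 1.75×10⁻⁵| = 1.78×10⁻⁵ T.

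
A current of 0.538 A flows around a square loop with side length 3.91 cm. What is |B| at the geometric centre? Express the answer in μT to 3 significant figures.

Each side is a finite straight segment at perpendicular distance d = a/(2 tan(π/4)) = 0.01955 m from the centre, with end-angles ±π/4.
One side contributes B₁ = (μ₀I/4πd)·2 sin(π/4) = 3.89×10⁻⁶ T.
All 4 sides add in the same direction: B = 4 × 3.89×10⁻⁶ = 1.56×10⁻⁵ T.

B ≈ 15.6 μT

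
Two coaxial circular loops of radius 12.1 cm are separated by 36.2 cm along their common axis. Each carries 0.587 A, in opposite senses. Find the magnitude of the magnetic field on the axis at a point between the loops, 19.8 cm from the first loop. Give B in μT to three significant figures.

B ≈ 0.206 μT

Each loop contributes B = μ₀IR²/[2(R²+z²)^(3/2)] on the axis, with z measured from that loop.
Loop 1 (z = 0.198 m): B₁ = 4.32×10⁻⁷ T. Loop 2 (z = 0.164 m): B₂ = 6.38×10⁻⁷ T.
The fields oppose: B = |B₁ − B₂| = 2.06×10⁻⁷ T.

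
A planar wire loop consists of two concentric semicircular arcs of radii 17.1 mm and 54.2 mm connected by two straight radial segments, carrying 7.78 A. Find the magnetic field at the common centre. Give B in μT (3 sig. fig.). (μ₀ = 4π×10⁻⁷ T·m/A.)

B ≈ 97.8 μT

The radial connectors point toward the centre, so dl × r̂ = 0 and they contribute nothing.
Each semicircle gives μ₀I/(4R): inner arc 1.43×10⁻⁴ T, outer arc 4.51×10⁻⁵ T.
The two arcs carry current in opposite angular senses, so their fields oppose: B = |1.43×10⁻⁴ − 4.51×10⁻⁵| = 9.78×10⁻⁵ T.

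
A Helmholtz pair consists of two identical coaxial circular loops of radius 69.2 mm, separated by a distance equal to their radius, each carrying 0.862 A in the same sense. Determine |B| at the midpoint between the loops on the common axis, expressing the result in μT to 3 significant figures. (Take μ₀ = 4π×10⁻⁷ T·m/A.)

B ≈ 11.2 μT

Each loop contributes B = μ₀IR²/[2(R²+z²)^(3/2)] on the axis, with z measured from that loop.
Loop 1 (z = 0.0346 m): B₁ = 5.60×10⁻⁶ T. Loop 2 (z = 0.0346 m): B₂ = 5.60×10⁻⁶ T.
The fields add: B = B₁ + B₂ = 1.12×10⁻⁵ T.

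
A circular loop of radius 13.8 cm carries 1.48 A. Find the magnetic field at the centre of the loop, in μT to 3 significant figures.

B ≈ 6.74 μT

At the centre of a circular loop the Biot–Savart law gives B = μ₀I/(2R).
B = (4π×10⁻⁷ × 1.48) / (2 × 0.138) = 6.74×10⁻⁶ T.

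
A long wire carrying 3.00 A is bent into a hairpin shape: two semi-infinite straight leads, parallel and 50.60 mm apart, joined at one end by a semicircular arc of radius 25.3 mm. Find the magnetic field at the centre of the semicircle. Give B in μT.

The semicircular arc contributes B_arc = μ₀I·π/(4πR) = μ₀I/(4R) = 3.73×10⁻⁵ T.
Each semi-infinite lead is at perpendicular distance R = 0.0253 m from the centre, with the perpendicular foot at its near end, so it contributes μ₀I/(4πR); both point the same way, together 2.37×10⁻⁵ T.
Arc and leads all point the same direction: B = 3.73×10⁻⁵ + 2.37×10⁻⁵ = 6.10×10⁻⁵ T.

B ≈ 61.0 μT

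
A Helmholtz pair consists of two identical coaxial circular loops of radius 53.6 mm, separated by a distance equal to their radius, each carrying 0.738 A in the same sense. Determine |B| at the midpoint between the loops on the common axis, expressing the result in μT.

Each loop contributes B = μ₀IR²/[2(R²+z²)^(3/2)] on the axis, with z measured from that loop.
Loop 1 (z = 0.0268 m): B₁ = 6.19×10⁻⁶ T. Loop 2 (z = 0.0268 m): B₂ = 6.19×10⁻⁶ T.
The fields add: B = B₁ + B₂ = 1.24×10⁻⁵ T.

B ≈ 12.4 μT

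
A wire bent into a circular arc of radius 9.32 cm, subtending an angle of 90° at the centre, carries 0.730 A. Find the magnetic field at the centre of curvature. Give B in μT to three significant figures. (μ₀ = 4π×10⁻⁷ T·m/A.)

The Biot–Savart field of a circular arc at its centre is B = μ₀Iφ/(4πR), with φ = 1.571 rad.
B = (4π×10⁻⁷ × 0.730 × 1.571) / (4π × 0.0932) = 1.23×10⁻⁶ T.

B ≈ 1.23 μT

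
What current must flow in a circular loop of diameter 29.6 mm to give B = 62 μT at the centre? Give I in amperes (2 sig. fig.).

At the centre of a circular loop B = μ₀I/(2R), so I = 2RB/μ₀.
With R = 0.0148 m, I = 2 × 0.0148 × 6.20×10⁻⁵ / (4π×10⁻⁷) = 1.46 A.

I ≈ 1.5 A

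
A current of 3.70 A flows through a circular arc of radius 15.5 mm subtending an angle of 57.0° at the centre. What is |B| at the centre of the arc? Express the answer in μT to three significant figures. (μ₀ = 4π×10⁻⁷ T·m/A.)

B ≈ 23.7 μT

The Biot–Savart field of a circular arc at its centre is B = μ₀Iφ/(4πR), with φ = 0.9948 rad.
B = (4π×10⁻⁷ × 3.70 × 0.9948) / (4π × 0.0155) = 2.37×10⁻⁵ T.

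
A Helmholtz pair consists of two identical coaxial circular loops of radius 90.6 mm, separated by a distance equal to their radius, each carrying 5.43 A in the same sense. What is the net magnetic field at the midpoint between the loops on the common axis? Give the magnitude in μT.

Each loop contributes B = μ₀IR²/[2(R²+z²)^(3/2)] on the axis, with z measured from that loop.
Loop 1 (z = 0.0453 m): B₁ = 2.69×10⁻⁵ T. Loop 2 (z = 0.0453 m): B₂ = 2.69×10⁻⁵ T.
The fields add: B = B₁ + B₂ = 5.39×10⁻⁵ T.

B ≈ 53.9 μT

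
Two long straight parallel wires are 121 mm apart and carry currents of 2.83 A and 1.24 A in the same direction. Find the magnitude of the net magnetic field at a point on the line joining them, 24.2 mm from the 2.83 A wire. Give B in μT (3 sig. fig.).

Each long wire gives B = μ₀I/(2πd). Distances are d₁ = 0.0242 m and d₂ = 0.0968 m.
B₁ = 2.34×10⁻⁵ T, B₂ = 2.56×10⁻⁶ T.
Between parallel currents the two contributions point in opposite directions, so they subtract. B = |B₁ − B₂| = |2.34×10⁻⁵ − 2.56×10⁻⁶| = 2.08×10⁻⁵ T.

B ≈ 20.8 μT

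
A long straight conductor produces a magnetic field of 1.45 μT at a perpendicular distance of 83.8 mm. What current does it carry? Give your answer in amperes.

I ≈ 0.608 A

For a long straight wire B = μ₀I/(2πd), so I = 2πdB/μ₀.
I = 2π × 0.0838 × 1.45×10⁻⁶ / (4π×10⁻⁷) = 0.608 A.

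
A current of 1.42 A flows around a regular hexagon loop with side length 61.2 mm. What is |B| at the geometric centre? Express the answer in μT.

B ≈ 16.1 μT

Each side is a finite straight segment at perpendicular distance d = a/(2 tan(π/6)) = 0.053 m from the centre, with end-angles ±π/6.
One side contributes B₁ = (μ₀I/4πd)·2 sin(π/6) = 2.68×10⁻⁶ T.
All 6 sides add in the same direction: B = 6 × 2.68×10⁻⁶ = 1.61×10⁻⁵ T.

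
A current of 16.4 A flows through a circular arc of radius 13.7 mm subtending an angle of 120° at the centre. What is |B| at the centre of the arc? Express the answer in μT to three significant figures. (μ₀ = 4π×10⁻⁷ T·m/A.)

B ≈ 251 μT

The Biot–Savart field of a circular arc at its centre is B = μ₀Iφ/(4πR), with φ = 2.094 rad.
B = (4π×10⁻⁷ × 16.4 × 2.094) / (4π × 0.0137) = 2.51×10⁻⁴ T.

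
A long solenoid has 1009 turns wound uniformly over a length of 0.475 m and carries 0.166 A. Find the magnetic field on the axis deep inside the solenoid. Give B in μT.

Inside a long solenoid, B = μ₀nI with n = 2124 turns/m.
B = 4π×10⁻⁷ × 2124 × 0.166 = 4.43×10⁻⁴ T.

B ≈ 443 μT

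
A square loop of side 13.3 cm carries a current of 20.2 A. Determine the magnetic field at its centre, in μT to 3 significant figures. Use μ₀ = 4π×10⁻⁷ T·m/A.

B ≈ 172 μT

Each side is a finite straight segment at perpendicular distance d = a/(2 tan(π/4)) = 0.0665 m from the centre, with end-angles ±π/4.
One side contributes B₁ = (μ₀I/4πd)·2 sin(π/4) = 4.30×10⁻⁵ T.
All 4 sides add in the same direction: B = 4 × 4.30×10⁻⁵ = 1.72×10⁻⁴ T.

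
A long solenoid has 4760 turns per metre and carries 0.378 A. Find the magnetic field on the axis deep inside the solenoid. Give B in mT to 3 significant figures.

Inside a long solenoid, B = μ₀nI with n = 4760 turns/m.
B = 4π×10⁻⁷ × 4760 × 0.378 = 2.26×10⁻³ T.

B ≈ 2.26 mT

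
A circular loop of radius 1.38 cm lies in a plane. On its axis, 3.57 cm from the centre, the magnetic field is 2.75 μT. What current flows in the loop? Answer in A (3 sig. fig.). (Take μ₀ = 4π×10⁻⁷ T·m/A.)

I ≈ 1.29 A

On the axis of a loop, B = μ₀IR²/[2(R²+z²)^(3/2)], so I = 2B(R²+z²)^(3/2)/(μ₀R²).
R² + z² = 0.0001904 + 0.001274 = 0.001465 m²; raised to 3/2 gives 5.61×10⁻⁵ m³.
I = 2 × 2.75×10⁻⁶ × 5.61×10⁻⁵ / (1.26×10⁻⁶ × 0.0001904) = 1.29 A.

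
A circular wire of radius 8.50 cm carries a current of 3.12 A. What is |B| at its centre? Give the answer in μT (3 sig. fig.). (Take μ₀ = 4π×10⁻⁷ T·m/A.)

B ≈ 23.1 μT

At the centre of a circular loop the Biot–Savart law gives B = μ₀I/(2R).
B = (4π×10⁻⁷ × 3.12) / (2 × 0.085) = 2.31×10⁻⁵ T.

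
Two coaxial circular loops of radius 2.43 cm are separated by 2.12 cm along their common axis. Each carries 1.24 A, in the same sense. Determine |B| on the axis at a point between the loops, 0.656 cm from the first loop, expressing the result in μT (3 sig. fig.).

B ≈ 49.0 μT

Each loop contributes B = μ₀IR²/[2(R²+z²)^(3/2)] on the axis, with z measured from that loop.
Loop 1 (z = 0.00656 m): B₁ = 2.89×10⁻⁵ T. Loop 2 (z = 0.01464 m): B₂ = 2.01×10⁻⁵ T.
The fields add: B = B₁ + B₂ = 4.90×10⁻⁵ T.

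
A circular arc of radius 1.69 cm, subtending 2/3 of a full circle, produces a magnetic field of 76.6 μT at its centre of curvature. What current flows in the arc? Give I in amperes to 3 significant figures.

For a circular arc, B = μ₀Iφ/(4πR) with φ in radians; here φ = 4.189 rad.
So I = 4πRB/(μ₀φ) = 4π × 0.0169 × 7.66×10⁻⁵ / (4π×10⁻⁷ × 4.189) = 3.09 A.

I ≈ 3.09 A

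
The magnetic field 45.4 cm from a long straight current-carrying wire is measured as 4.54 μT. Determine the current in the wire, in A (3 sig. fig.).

I ≈ 10.3 A

For a long straight wire B = μ₀I/(2πd), so I = 2πdB/μ₀.
I = 2π × 0.454 × 4.54×10⁻⁶ / (4π×10⁻⁷) = 10.3 A.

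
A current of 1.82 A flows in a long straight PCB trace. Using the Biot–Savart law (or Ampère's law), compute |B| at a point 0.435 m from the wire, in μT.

B ≈ 0.837 μT

For an infinitely long straight wire, B = μ₀I/(2πd).
B = (4π×10⁻⁷ × 1.82) / (2π × 0.435) = 8.37×10⁻⁷ T.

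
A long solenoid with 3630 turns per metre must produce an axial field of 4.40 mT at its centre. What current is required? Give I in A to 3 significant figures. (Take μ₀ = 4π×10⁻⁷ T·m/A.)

I ≈ 0.965 A

Inside a long solenoid B = μ₀nI with n = 3630 m⁻¹, so I = B/(μ₀n).
I = 4.40×10⁻³ / (4π×10⁻⁷ × 3630) = 0.965 A.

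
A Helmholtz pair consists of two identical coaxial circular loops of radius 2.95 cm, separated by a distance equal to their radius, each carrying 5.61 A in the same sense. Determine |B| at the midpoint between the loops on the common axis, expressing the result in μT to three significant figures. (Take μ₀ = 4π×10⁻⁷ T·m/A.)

Each loop contributes B = μ₀IR²/[2(R²+z²)^(3/2)] on the axis, with z measured from that loop.
Loop 1 (z = 0.01475 m): B₁ = 8.55×10⁻⁵ T. Loop 2 (z = 0.01475 m): B₂ = 8.55×10⁻⁵ T.
The fields add: B = B₁ + B₂ = 1.71×10⁻⁴ T.

B ≈ 171 μT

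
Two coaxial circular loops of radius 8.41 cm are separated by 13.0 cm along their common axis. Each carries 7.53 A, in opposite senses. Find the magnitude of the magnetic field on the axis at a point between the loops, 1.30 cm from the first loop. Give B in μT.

Each loop contributes B = μ₀IR²/[2(R²+z²)^(3/2)] on the axis, with z measured from that loop.
Loop 1 (z = 0.013 m): B₁ = 5.43×10⁻⁵ T. Loop 2 (z = 0.117 m): B₂ = 1.12×10⁻⁵ T.
The fields oppose: B = |B₁ − B₂| = 4.31×10⁻⁵ T.

B ≈ 43.1 μT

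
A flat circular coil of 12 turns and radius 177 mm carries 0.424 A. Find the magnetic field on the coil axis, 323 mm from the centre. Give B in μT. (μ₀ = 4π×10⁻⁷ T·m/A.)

For an N-turn flat coil, B = Nμ₀IR²/[2(R²+z²)^(3/2)] with R = 0.177 m, z = 0.323 m.
B = 12 × 1.67×10⁻⁷ T = 2.00×10⁻⁶ T.

B ≈ 2.00 μT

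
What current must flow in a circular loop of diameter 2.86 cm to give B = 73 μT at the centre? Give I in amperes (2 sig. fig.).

At the centre of a circular loop B = μ₀I/(2R), so I = 2RB/μ₀.
With R = 0.0143 m, I = 2 × 0.0143 × 7.30×10⁻⁵ / (4π×10⁻⁷) = 1.66 A.

I ≈ 1.7 A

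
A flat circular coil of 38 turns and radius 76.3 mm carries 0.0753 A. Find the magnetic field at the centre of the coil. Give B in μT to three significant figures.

B ≈ 23.6 μT

For an N-turn flat coil, B = Nμ₀I/(2R) with R = 0.0763 m.
B = 38 × 6.20×10⁻⁷ T = 2.36×10⁻⁵ T.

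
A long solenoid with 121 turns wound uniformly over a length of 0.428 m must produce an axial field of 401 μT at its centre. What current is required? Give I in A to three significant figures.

I ≈ 1.13 A

Inside a long solenoid B = μ₀nI with n = 282.7 m⁻¹, so I = B/(μ₀n).
I = 4.01×10⁻⁴ / (4π×10⁻⁷ × 282.7) = 1.13 A.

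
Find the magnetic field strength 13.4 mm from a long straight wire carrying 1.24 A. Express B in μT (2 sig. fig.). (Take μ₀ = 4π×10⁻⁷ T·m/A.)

B ≈ 19 μT

For an infinitely long straight wire, B = μ₀I/(2πd).
B = (4π×10⁻⁷ × 1.24) / (2π × 0.0134) = 1.85×10⁻⁵ T.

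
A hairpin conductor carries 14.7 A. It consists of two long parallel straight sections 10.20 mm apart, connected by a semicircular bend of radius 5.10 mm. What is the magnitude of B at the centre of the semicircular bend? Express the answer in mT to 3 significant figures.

The semicircular arc contributes B_arc = μ₀I·π/(4πR) = μ₀I/(4R) = 9.06×10⁻⁴ T.
Each semi-infinite lead is at perpendicular distance R = 0.0051 m from the centre, with the perpendicular foot at its near end, so it contributes μ₀I/(4πR); both point the same way, together 5.76×10⁻⁴ T.
Arc and leads all point the same direction: B = 9.06×10⁻⁴ + 5.76×10⁻⁴ = 1.48×10⁻³ T.

B ≈ 1.48 mT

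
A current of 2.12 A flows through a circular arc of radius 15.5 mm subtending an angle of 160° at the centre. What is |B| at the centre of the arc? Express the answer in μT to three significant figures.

B ≈ 38.2 μT

The Biot–Savart field of a circular arc at its centre is B = μ₀Iφ/(4πR), with φ = 2.793 rad.
B = (4π×10⁻⁷ × 2.12 × 2.793) / (4π × 0.0155) = 3.82×10⁻⁵ T.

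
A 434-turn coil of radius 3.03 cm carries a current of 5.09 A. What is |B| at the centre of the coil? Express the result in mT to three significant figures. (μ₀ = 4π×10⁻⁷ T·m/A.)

For an N-turn flat coil, B = Nμ₀I/(2R) with R = 0.0303 m.
B = 434 × 1.06×10⁻⁴ T = 4.58×10⁻² T.

B ≈ 45.8 mT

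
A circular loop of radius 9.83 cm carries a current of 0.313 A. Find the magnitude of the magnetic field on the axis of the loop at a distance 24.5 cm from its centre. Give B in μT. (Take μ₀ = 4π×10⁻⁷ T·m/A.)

B ≈ 0.103 μT

On the axis of a circular loop, B = μ₀IR² / [2(R²+z²)^(3/2)].
R² + z² = (0.0983)² + (0.245)² = 0.06969 m², and (R²+z²)^(3/2) = 1.84×10⁻² m³.
B = (4π×10⁻⁷ × 0.313 × 0.009663) / (2 × 1.84×10⁻²) = 1.03×10⁻⁷ T.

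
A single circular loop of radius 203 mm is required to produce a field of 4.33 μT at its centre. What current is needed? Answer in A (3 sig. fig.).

I ≈ 1.40 A

At the centre of a circular loop B = μ₀I/(2R), so I = 2RB/μ₀.
With R = 0.203 m, I = 2 × 0.203 × 4.33×10⁻⁶ / (4π×10⁻⁷) = 1.40 A.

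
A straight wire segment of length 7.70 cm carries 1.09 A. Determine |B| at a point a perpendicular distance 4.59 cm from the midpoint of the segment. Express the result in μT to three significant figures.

For a finite straight segment, B = (μ₀I/4πd)(sinθ₁ + sinθ₂), where θ₁, θ₂ are the angles from the perpendicular to each end.
The perpendicular from the point meets the wire at its midpoint, so each end is L/2 = 0.0385 m away along the wire.
sinθ₁ = 0.0385/√(0.0385²+0.0459²) = 0.6426; sinθ₂ = 0.0385/√(0.0385²+0.0459²) = 0.6426.
B = (4π×10⁻⁷ × 1.09) / (4π × 0.0459) × (0.6426 + 0.6426) = 3.05×10⁻⁶ T.

B ≈ 3.05 μT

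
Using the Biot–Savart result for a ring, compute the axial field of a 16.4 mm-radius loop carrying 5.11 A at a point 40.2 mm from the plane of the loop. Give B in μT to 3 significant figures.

On the axis of a circular loop, B = μ₀IR² / [2(R²+z²)^(3/2)].
R² + z² = (0.0164)² + (0.0402)² = 0.001885 m², and (R²+z²)^(3/2) = 8.18×10⁻⁵ m³.
B = (4π×10⁻⁷ × 5.11 × 0.000269) / (2 × 8.18×10⁻⁵) = 1.06×10⁻⁵ T.

B ≈ 10.6 μT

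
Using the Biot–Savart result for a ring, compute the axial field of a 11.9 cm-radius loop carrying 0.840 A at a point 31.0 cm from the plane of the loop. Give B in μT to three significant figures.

On the axis of a circular loop, B = μ₀IR² / [2(R²+z²)^(3/2)].
R² + z² = (0.119)² + (0.31)² = 0.1103 m², and (R²+z²)^(3/2) = 3.66×10⁻² m³.
B = (4π×10⁻⁷ × 0.840 × 0.01416) / (2 × 3.66×10⁻²) = 2.04×10⁻⁷ T.

B ≈ 0.204 μT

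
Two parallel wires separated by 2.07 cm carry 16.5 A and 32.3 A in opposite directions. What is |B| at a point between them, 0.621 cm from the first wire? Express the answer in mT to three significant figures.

Each long wire gives B = μ₀I/(2πd). Distances are d₁ = 0.00621 m and d₂ = 0.01449 m.
B₁ = 5.31×10⁻⁴ T, B₂ = 4.46×10⁻⁴ T.
Between antiparallel currents both contributions point the same way, so they add. B = B₁ + B₂ = 5.31×10⁻⁴ + 4.46×10⁻⁴ = 9.77×10⁻⁴ T.

B ≈ 0.977 mT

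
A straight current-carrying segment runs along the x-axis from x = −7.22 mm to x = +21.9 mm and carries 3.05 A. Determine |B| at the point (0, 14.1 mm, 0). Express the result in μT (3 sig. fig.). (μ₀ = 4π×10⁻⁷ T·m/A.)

B ≈ 28.0 μT

For a finite straight segment, B = (μ₀I/4πd)(sinθ₁ + sinθ₂), where θ₁, θ₂ are the angles from the perpendicular to each end.
The perpendicular distance is d = 0.0141 m; the end-offsets along the wire are a = 0.00722 m and b = 0.0219 m.
sinθ₁ = 0.00722/√(0.00722²+0.0141²) = 0.4558; sinθ₂ = 0.0219/√(0.0219²+0.0141²) = 0.8408.
B = (4π×10⁻⁷ × 3.05) / (4π × 0.0141) × (0.4558 + 0.8408) = 2.80×10⁻⁵ T.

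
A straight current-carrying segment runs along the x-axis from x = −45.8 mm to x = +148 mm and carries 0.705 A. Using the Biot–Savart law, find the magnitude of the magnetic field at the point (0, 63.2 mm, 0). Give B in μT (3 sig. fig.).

B ≈ 1.68 μT

For a finite straight segment, B = (μ₀I/4πd)(sinθ₁ + sinθ₂), where θ₁, θ₂ are the angles from the perpendicular to each end.
The perpendicular distance is d = 0.0632 m; the end-offsets along the wire are a = 0.0458 m and b = 0.148 m.
sinθ₁ = 0.0458/√(0.0458²+0.0632²) = 0.5868; sinθ₂ = 0.148/√(0.148²+0.0632²) = 0.9197.
B = (4π×10⁻⁷ × 0.705) / (4π × 0.0632) × (0.5868 + 0.9197) = 1.68×10⁻⁶ T.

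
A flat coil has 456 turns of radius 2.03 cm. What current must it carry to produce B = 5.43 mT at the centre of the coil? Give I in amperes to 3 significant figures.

I ≈ 0.385 A

For an N-turn coil, B = Nμ₀I/(2R) with R = 0.0203 m, so I = 2RB/(Nμ₀) = 2 × 0.0203 × 5.43×10⁻³ / (456 × 4π×10⁻⁷) = 0.385 A.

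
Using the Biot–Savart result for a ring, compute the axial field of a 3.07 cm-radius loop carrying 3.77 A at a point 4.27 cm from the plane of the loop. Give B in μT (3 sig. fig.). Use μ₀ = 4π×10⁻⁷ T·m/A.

On the axis of a circular loop, B = μ₀IR² / [2(R²+z²)^(3/2)].
R² + z² = (0.0307)² + (0.0427)² = 0.002766 m², and (R²+z²)^(3/2) = 1.45×10⁻⁴ m³.
B = (4π×10⁻⁷ × 3.77 × 0.0009425) / (2 × 1.45×10⁻⁴) = 1.53×10⁻⁵ T.

B ≈ 15.3 μT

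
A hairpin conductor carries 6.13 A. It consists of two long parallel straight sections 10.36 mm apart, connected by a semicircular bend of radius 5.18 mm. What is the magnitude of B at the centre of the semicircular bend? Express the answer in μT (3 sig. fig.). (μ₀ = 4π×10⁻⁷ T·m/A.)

The semicircular arc contributes B_arc = μ₀I·π/(4πR) = μ₀I/(4R) = 3.72×10⁻⁴ T.
Each semi-infinite lead is at perpendicular distance R = 0.00518 m from the centre, with the perpendicular foot at its near end, so it contributes μ₀I/(4πR); both point the same way, together 2.37×10⁻⁴ T.
Arc and leads all point the same direction: B = 3.72×10⁻⁴ + 2.37×10⁻⁴ = 6.08×10⁻⁴ T.

B ≈ 608 μT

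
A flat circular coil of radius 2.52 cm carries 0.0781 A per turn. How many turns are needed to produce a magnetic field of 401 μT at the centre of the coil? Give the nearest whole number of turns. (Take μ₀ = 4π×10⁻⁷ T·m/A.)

For an N-turn coil, B = Nμ₀I/(2R). A single turn gives B₁ = 1.95×10⁻⁶ T with R = 0.0252 m.
N = B/B₁ = 4.01×10⁻⁴ / 1.95×10⁻⁶ = 205.93.

N = 206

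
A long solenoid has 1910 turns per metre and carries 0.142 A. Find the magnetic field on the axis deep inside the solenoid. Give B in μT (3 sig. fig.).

Inside a long solenoid, B = μ₀nI with n = 1910 turns/m.
B = 4π×10⁻⁷ × 1910 × 0.142 = 3.41×10⁻⁴ T.

B ≈ 341 μT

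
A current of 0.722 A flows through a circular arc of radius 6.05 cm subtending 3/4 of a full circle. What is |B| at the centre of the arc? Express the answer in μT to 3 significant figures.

B ≈ 5.62 μT

The Biot–Savart field of a circular arc at its centre is B = μ₀Iφ/(4πR), with φ = 4.712 rad.
B = (4π×10⁻⁷ × 0.722 × 4.712) / (4π × 0.0605) = 5.62×10⁻⁶ T.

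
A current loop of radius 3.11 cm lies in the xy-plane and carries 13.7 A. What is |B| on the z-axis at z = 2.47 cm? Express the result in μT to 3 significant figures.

On the axis of a circular loop, B = μ₀IR² / [2(R²+z²)^(3/2)].
R² + z² = (0.0311)² + (0.0247)² = 0.001577 m², and (R²+z²)^(3/2) = 6.26×10⁻⁵ m³.
B = (4π×10⁻⁷ × 13.7 × 0.0009672) / (2 × 6.26×10⁻⁵) = 1.33×10⁻⁴ T.

B ≈ 133 μT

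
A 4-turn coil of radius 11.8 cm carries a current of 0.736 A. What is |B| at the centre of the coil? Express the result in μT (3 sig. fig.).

B ≈ 15.7 μT

For an N-turn flat coil, B = Nμ₀I/(2R) with R = 0.118 m.
B = 4 × 3.92×10⁻⁶ T = 1.57×10⁻⁵ T.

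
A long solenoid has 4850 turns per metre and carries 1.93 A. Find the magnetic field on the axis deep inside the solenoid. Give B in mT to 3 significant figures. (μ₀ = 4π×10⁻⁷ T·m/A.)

Inside a long solenoid, B = μ₀nI with n = 4850 turns/m.
B = 4π×10⁻⁷ × 4850 × 1.93 = 1.18×10⁻² T.

B ≈ 11.8 mT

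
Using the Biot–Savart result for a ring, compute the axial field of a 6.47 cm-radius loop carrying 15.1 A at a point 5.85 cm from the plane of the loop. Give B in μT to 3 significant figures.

B ≈ 59.8 μT

On the axis of a circular loop, B = μ₀IR² / [2(R²+z²)^(3/2)].
R² + z² = (0.0647)² + (0.0585)² = 0.007608 m², and (R²+z²)^(3/2) = 6.64×10⁻⁴ m³.
B = (4π×10⁻⁷ × 15.1 × 0.004186) / (2 × 6.64×10⁻⁴) = 5.98×10⁻⁵ T.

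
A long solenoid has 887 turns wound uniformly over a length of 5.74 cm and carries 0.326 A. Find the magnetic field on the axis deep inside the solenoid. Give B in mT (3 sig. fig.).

Inside a long solenoid, B = μ₀nI with n = 1.545×10⁴ turns/m.
B = 4π×10⁻⁷ × 1.545×10⁴ × 0.326 = 6.33×10⁻³ T.

B ≈ 6.33 mT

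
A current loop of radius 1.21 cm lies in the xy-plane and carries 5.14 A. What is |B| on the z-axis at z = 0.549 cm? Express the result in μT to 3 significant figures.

B ≈ 202 μT

On the axis of a circular loop, B = μ₀IR² / [2(R²+z²)^(3/2)].
R² + z² = (0.0121)² + (0.00549)² = 0.0001766 m², and (R²+z²)^(3/2) = 2.35×10⁻⁶ m³.
B = (4π×10⁻⁷ × 5.14 × 0.0001464) / (2 × 2.35×10⁻⁶) = 2.02×10⁻⁴ T.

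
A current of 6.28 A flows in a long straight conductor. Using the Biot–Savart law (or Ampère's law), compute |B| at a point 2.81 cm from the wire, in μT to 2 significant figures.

For an infinitely long straight wire, B = μ₀I/(2πd).
B = (4π×10⁻⁷ × 6.28) / (2π × 0.0281) = 4.47×10⁻⁵ T.

B ≈ 45 μT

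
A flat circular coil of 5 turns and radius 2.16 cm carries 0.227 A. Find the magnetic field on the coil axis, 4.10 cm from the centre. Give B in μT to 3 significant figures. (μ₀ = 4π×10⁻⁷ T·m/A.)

For an N-turn flat coil, B = Nμ₀IR²/[2(R²+z²)^(3/2)] with R = 0.0216 m, z = 0.041 m.
B = 5 × 6.69×10⁻⁷ T = 3.34×10⁻⁶ T.

B ≈ 3.34 μT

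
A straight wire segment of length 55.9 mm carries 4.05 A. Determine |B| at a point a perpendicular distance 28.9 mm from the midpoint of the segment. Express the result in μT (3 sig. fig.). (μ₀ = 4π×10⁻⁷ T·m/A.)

B ≈ 19.5 μT

For a finite straight segment, B = (μ₀I/4πd)(sinθ₁ + sinθ₂), where θ₁, θ₂ are the angles from the perpendicular to each end.
The perpendicular from the point meets the wire at its midpoint, so each end is L/2 = 0.02795 m away along the wire.
sinθ₁ = 0.02795/√(0.02795²+0.0289²) = 0.6952; sinθ₂ = 0.02795/√(0.02795²+0.0289²) = 0.6952.
B = (4π×10⁻⁷ × 4.05) / (4π × 0.0289) × (0.6952 + 0.6952) = 1.95×10⁻⁵ T.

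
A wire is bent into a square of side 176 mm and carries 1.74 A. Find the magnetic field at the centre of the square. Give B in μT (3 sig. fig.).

B ≈ 11.2 μT

Each side is a finite straight segment at perpendicular distance d = a/(2 tan(π/4)) = 0.088 m from the centre, with end-angles ±π/4.
One side contributes B₁ = (μ₀I/4πd)·2 sin(π/4) = 2.80×10⁻⁶ T.
All 4 sides add in the same direction: B = 4 × 2.80×10⁻⁶ = 1.12×10⁻⁵ T.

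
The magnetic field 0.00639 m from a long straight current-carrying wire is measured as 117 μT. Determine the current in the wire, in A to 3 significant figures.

I ≈ 3.74 A

For a long straight wire B = μ₀I/(2πd), so I = 2πdB/μ₀.
I = 2π × 0.00639 × 1.17×10⁻⁴ / (4π×10⁻⁷) = 3.74 A.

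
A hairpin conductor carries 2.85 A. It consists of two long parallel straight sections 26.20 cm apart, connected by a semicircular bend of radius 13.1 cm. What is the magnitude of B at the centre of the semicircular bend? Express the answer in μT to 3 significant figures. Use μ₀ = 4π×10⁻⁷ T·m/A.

The semicircular arc contributes B_arc = μ₀I·π/(4πR) = μ₀I/(4R) = 6.83×10⁻⁶ T.
Each semi-infinite lead is at perpendicular distance R = 0.131 m from the centre, with the perpendicular foot at its near end, so it contributes μ₀I/(4πR); both point the same way, together 4.35×10⁻⁶ T.
Arc and leads all point the same direction: B = 6.83×10⁻⁶ + 4.35×10⁻⁶ = 1.12×10⁻⁵ T.

B ≈ 11.2 μT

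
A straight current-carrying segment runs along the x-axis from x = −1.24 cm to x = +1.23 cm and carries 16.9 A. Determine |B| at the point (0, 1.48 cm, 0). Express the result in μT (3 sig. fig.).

For a finite straight segment, B = (μ₀I/4πd)(sinθ₁ + sinθ₂), where θ₁, θ₂ are the angles from the perpendicular to each end.
The perpendicular distance is d = 0.0148 m; the end-offsets along the wire are a = 0.0124 m and b = 0.0123 m.
sinθ₁ = 0.0124/√(0.0124²+0.0148²) = 0.6422; sinθ₂ = 0.0123/√(0.0123²+0.0148²) = 0.6392.
B = (4π×10⁻⁷ × 16.9) / (4π × 0.0148) × (0.6422 + 0.6392) = 1.46×10⁻⁴ T.

B ≈ 146 μT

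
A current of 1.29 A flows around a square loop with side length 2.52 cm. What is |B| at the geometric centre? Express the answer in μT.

Each side is a finite straight segment at perpendicular distance d = a/(2 tan(π/4)) = 0.0126 m from the centre, with end-angles ±π/4.
One side contributes B₁ = (μ₀I/4πd)·2 sin(π/4) = 1.45×10⁻⁵ T.
All 4 sides add in the same direction: B = 4 × 1.45×10⁻⁵ = 5.79×10⁻⁵ T.

B ≈ 57.9 μT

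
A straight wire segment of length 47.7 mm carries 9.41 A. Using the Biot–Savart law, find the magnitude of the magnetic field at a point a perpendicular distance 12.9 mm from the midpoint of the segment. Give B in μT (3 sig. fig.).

B ≈ 128 μT

For a finite straight segment, B = (μ₀I/4πd)(sinθ₁ + sinθ₂), where θ₁, θ₂ are the angles from the perpendicular to each end.
The perpendicular from the point meets the wire at its midpoint, so each end is L/2 = 0.02385 m away along the wire.
sinθ₁ = 0.02385/√(0.02385²+0.0129²) = 0.8796; sinθ₂ = 0.02385/√(0.02385²+0.0129²) = 0.8796.
B = (4π×10⁻⁷ × 9.41) / (4π × 0.0129) × (0.8796 + 0.8796) = 1.28×10⁻⁴ T.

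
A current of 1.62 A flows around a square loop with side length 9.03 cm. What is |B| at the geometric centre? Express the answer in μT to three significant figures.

B ≈ 20.3 μT

Each side is a finite straight segment at perpendicular distance d = a/(2 tan(π/4)) = 0.04515 m from the centre, with end-angles ±π/4.
One side contributes B₁ = (μ₀I/4πd)·2 sin(π/4) = 5.07×10⁻⁶ T.
All 4 sides add in the same direction: B = 4 × 5.07×10⁻⁶ = 2.03×10⁻⁵ T.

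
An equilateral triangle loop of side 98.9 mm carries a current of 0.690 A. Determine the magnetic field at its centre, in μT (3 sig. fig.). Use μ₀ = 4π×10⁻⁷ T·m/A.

B ≈ 12.6 μT

Each side is a finite straight segment at perpendicular distance d = a/(2 tan(π/3)) = 0.02855 m from the centre, with end-angles ±π/3.
One side contributes B₁ = (μ₀I/4πd)·2 sin(π/3) = 4.19×10⁻⁶ T.
All 3 sides add in the same direction: B = 3 × 4.19×10⁻⁶ = 1.26×10⁻⁵ T.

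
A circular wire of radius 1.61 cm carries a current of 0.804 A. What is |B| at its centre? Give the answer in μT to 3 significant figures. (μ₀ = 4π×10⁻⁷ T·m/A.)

B ≈ 31.4 μT

At the centre of a circular loop the Biot–Savart law gives B = μ₀I/(2R).
B = (4π×10⁻⁷ × 0.804) / (2 × 0.0161) = 3.14×10⁻⁵ T.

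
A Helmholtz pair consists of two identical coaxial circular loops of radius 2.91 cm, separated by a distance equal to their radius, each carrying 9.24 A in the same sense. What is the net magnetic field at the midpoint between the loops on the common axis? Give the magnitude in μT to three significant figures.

Each loop contributes B = μ₀IR²/[2(R²+z²)^(3/2)] on the axis, with z measured from that loop.
Loop 1 (z = 0.01455 m): B₁ = 1.43×10⁻⁴ T. Loop 2 (z = 0.01455 m): B₂ = 1.43×10⁻⁴ T.
The fields add: B = B₁ + B₂ = 2.86×10⁻⁴ T.

B ≈ 286 μT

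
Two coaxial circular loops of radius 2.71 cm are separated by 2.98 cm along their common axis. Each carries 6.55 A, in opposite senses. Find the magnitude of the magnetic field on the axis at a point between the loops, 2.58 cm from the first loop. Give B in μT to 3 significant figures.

Each loop contributes B = μ₀IR²/[2(R²+z²)^(3/2)] on the axis, with z measured from that loop.
Loop 1 (z = 0.0258 m): B₁ = 5.77×10⁻⁵ T. Loop 2 (z = 0.004 m): B₂ = 1.47×10⁻⁴ T.
The fields oppose: B = |B₁ − B₂| = 8.93×10⁻⁵ T.

B ≈ 89.3 μT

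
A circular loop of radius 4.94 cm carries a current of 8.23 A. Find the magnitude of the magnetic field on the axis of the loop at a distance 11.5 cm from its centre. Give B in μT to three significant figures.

On the axis of a circular loop, B = μ₀IR² / [2(R²+z²)^(3/2)].
R² + z² = (0.0494)² + (0.115)² = 0.01567 m², and (R²+z²)^(3/2) = 1.96×10⁻³ m³.
B = (4π×10⁻⁷ × 8.23 × 0.00244) / (2 × 1.96×10⁻³) = 6.44×10⁻⁶ T.

B ≈ 6.44 μT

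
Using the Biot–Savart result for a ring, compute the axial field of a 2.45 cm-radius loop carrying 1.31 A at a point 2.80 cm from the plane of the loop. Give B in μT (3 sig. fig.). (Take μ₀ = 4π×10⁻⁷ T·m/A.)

On the axis of a circular loop, B = μ₀IR² / [2(R²+z²)^(3/2)].
R² + z² = (0.0245)² + (0.028)² = 0.001384 m², and (R²+z²)^(3/2) = 5.15×10⁻⁵ m³.
B = (4π×10⁻⁷ × 1.31 × 0.0006003) / (2 × 5.15×10⁻⁵) = 9.59×10⁻⁶ T.

B ≈ 9.59 μT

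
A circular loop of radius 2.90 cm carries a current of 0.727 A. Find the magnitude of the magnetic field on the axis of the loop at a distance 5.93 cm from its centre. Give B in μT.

B ≈ 1.34 μT

On the axis of a circular loop, B = μ₀IR² / [2(R²+z²)^(3/2)].
R² + z² = (0.029)² + (0.0593)² = 0.004357 m², and (R²+z²)^(3/2) = 2.88×10⁻⁴ m³.
B = (4π×10⁻⁷ × 0.727 × 0.000841) / (2 × 2.88×10⁻⁴) = 1.34×10⁻⁶ T.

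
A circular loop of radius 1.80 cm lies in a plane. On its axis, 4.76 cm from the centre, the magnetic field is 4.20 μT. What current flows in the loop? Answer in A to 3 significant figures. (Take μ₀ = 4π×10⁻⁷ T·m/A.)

On the axis of a loop, B = μ₀IR²/[2(R²+z²)^(3/2)], so I = 2B(R²+z²)^(3/2)/(μ₀R²).
R² + z² = 0.000324 + 0.002266 = 0.00259 m²; raised to 3/2 gives 1.32×10⁻⁴ m³.
I = 2 × 4.20×10⁻⁶ × 1.32×10⁻⁴ / (1.26×10⁻⁶ × 0.000324) = 2.72 A.

I ≈ 2.72 A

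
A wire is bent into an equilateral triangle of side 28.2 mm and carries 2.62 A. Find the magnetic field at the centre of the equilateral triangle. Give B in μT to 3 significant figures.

Each side is a finite straight segment at perpendicular distance d = a/(2 tan(π/3)) = 0.008141 m from the centre, with end-angles ±π/3.
One side contributes B₁ = (μ₀I/4πd)·2 sin(π/3) = 5.57×10⁻⁵ T.
All 3 sides add in the same direction: B = 3 × 5.57×10⁻⁵ = 1.67×10⁻⁴ T.

B ≈ 167 μT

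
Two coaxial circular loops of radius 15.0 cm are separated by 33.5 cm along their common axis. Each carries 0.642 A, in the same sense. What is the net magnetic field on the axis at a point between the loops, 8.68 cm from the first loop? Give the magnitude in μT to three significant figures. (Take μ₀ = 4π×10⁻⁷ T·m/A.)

Each loop contributes B = μ₀IR²/[2(R²+z²)^(3/2)] on the axis, with z measured from that loop.
Loop 1 (z = 0.0868 m): B₁ = 1.74×10⁻⁶ T. Loop 2 (z = 0.2482 m): B₂ = 3.72×10⁻⁷ T.
The fields add: B = B₁ + B₂ = 2.12×10⁻⁶ T.

B ≈ 2.12 μT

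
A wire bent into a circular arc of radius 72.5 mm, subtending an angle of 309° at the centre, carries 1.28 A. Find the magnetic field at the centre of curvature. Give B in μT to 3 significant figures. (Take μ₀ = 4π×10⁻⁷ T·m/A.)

B ≈ 9.52 μT

The Biot–Savart field of a circular arc at its centre is B = μ₀Iφ/(4πR), with φ = 5.393 rad.
B = (4π×10⁻⁷ × 1.28 × 5.393) / (4π × 0.0725) = 9.52×10⁻⁶ T.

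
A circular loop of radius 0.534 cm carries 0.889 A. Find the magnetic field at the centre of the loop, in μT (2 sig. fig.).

At the centre of a circular loop the Biot–Savart law gives B = μ₀I/(2R).
B = (4π×10⁻⁷ × 0.889) / (2 × 0.00534) = 1.05×10⁻⁴ T.

B ≈ 100 μT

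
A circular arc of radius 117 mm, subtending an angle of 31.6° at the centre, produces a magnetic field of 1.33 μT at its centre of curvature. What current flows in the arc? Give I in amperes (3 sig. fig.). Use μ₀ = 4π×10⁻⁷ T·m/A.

For a circular arc, B = μ₀Iφ/(4πR) with φ in radians; here φ = 0.5515 rad.
So I = 4πRB/(μ₀φ) = 4π × 0.117 × 1.33×10⁻⁶ / (4π×10⁻⁷ × 0.5515) = 2.82 A.

I ≈ 2.82 A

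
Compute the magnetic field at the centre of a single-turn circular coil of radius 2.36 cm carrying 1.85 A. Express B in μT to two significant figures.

B ≈ 49 μT

At the centre of a circular loop the Biot–Savart law gives B = μ₀I/(2R).
B = (4π×10⁻⁷ × 1.85) / (2 × 0.0236) = 4.93×10⁻⁵ T.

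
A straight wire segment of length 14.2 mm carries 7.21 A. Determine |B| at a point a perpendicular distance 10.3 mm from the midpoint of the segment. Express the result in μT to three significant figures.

For a finite straight segment, B = (μ₀I/4πd)(sinθ₁ + sinθ₂), where θ₁, θ₂ are the angles from the perpendicular to each end.
The perpendicular from the point meets the wire at its midpoint, so each end is L/2 = 0.0071 m away along the wire.
sinθ₁ = 0.0071/√(0.0071²+0.0103²) = 0.5675; sinθ₂ = 0.0071/√(0.0071²+0.0103²) = 0.5675.
B = (4π×10⁻⁷ × 7.21) / (4π × 0.0103) × (0.5675 + 0.5675) = 7.95×10⁻⁵ T.

B ≈ 79.5 μT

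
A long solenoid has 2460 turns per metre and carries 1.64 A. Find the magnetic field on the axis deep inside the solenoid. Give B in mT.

Inside a long solenoid, B = μ₀nI with n = 2460 turns/m.
B = 4π×10⁻⁷ × 2460 × 1.64 = 5.07×10⁻³ T.

B ≈ 5.07 mT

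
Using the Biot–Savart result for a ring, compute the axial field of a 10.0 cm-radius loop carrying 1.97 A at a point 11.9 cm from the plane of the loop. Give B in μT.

B ≈ 3.30 μT

On the axis of a circular loop, B = μ₀IR² / [2(R²+z²)^(3/2)].
R² + z² = (0.1)² + (0.119)² = 0.02416 m², and (R²+z²)^(3/2) = 3.76×10⁻³ m³.
B = (4π×10⁻⁷ × 1.97 × 0.01) / (2 × 3.76×10⁻³) = 3.30×10⁻⁶ T.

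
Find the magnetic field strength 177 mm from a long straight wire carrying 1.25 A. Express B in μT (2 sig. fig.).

B ≈ 1.4 μT

For an infinitely long straight wire, B = μ₀I/(2πd).
B = (4π×10⁻⁷ × 1.25) / (2π × 0.177) = 1.41×10⁻⁶ T.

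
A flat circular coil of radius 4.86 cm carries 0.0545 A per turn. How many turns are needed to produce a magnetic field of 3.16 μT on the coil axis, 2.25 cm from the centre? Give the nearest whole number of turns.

For an N-turn coil, B = Nμ₀IR²/[2(R²+z²)^(3/2)]. A single turn gives B₁ = 5.27×10⁻⁷ T with R = 0.0486 m, z = 0.0225 m.
N = B/B₁ = 3.16×10⁻⁶ / 5.27×10⁻⁷ = 6.00.

N = 6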